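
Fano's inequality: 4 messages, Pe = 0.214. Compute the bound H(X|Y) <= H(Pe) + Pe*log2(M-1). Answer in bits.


H(Pe) = -Pe*log2(Pe) - (1-Pe)*log2(1-Pe) = -0.214*log2(0.214) - 0.786*log2(0.786) = 0.476004 + 0.273055 = 0.7491. Pe*log2(M-1) = 0.214*log2(3) = 0.339182. Bound = H(Pe) + Pe*log2(M-1) = 0.476004 + 0.273055 + 0.339182 = 1.0882

1.0882 bits


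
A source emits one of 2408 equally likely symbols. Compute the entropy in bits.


H = log2(n) = log2(2408) = 11.2336

11.2336 bits


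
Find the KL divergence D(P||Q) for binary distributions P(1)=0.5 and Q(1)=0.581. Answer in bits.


KL = p*log2(p/q) + (1-p)*log2((1-p)/(1-q)) = 0.5*log2(0.5/0.581) + 0.5*log2(0.5/0.419) = 0.0192

0.0192 bits


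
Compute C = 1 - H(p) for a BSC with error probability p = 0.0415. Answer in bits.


H(p) = -p*log2(p) - (1-p)*log2(1-p) = -0.0415*log2(0.0415) - 0.9585*log2(0.9585) = 0.190516 + 0.058612 = 0.2491. C = 1 - H(p) = 1 - 0.2491 = 0.7509

0.7509 bits


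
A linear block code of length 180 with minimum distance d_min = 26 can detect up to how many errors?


Detection capability = d_min - 1 = 26 - 1 = 25

25 errors


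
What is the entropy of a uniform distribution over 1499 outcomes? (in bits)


H = log2(n) = log2(1499) = 10.5498

10.5498 bits


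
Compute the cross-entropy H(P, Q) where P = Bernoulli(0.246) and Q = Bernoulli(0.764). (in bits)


H(P,Q) = -p*log2(q) - (1-p)*log2(1-q). -0.246*log2(0.764) = 0.095535; -0.754*log2(0.236) = 1.570688. H(P,Q) = 0.095535 + 1.570688 = 1.6662

1.6662 bits


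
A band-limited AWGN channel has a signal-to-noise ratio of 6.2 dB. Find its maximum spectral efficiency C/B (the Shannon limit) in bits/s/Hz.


SNR_linear = 10^(6.2/10) = 4.1687; C/B = log2(1 + SNR_linear) = log2(1 + 4.1687) = 2.3698

2.3698 bits/s/Hz


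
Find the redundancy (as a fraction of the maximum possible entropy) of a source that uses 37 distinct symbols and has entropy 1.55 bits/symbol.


H_max = log2(K) = log2(37) = 5.2095 bits/symbol. Redundancy = 1 - H/H_max = 1 - 1.55/5.2095 = 1 - 0.2975 = 0.7025

0.7025


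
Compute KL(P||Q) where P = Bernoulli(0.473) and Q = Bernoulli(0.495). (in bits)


KL = p*log2(p/q) + (1-p)*log2((1-p)/(1-q)) = 0.473*log2(0.473/0.495) + 0.527*log2(0.527/0.505) = 0.0014

0.0014 bits


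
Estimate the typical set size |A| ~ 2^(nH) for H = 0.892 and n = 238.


log2|A_typical| = nH = 238 * 0.892 = 212.296, so |A_typical| ~ 2^212.296 = 8.081e+63

8.081e+63


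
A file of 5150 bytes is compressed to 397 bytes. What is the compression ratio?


Ratio = original / compressed = 5150 / 397 = 12.9723

12.9723


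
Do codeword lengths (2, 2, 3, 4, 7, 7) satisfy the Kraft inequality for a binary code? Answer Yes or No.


Kraft sum = sum(2^(-l_i)) = 0.7031, need <= 1. Result: satisfied (a binary prefix-free code with these lengths exists)

Yes


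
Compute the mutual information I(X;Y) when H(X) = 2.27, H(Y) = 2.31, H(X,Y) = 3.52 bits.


I(X;Y) = H(X) + H(Y) - H(X,Y) = 2.27 + 2.31 - 3.52 = 1.06

1.06 bits


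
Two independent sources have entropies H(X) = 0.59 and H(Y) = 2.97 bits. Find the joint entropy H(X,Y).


For independent variables, H(X,Y) = H(X) + H(Y) = 0.59 + 2.97 = 3.56

3.56 bits


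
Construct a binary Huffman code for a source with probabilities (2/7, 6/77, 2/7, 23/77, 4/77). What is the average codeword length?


Huffman construction (repeatedly merge the two least-probable nodes; each merge adds 1 bit to every symbol beneath it): 4/77 + 6/77 = 10/77; 10/77 + 2/7 = 32/77; 2/7 + 23/77 = 45/77; 32/77 + 45/77 = 1. Resulting codeword lengths (in the order the probabilities were given): (2, 3, 2, 2, 3). L_avg = sum(p_i * l_i) = 2/7*2 + 6/77*3 + 2/7*2 + 23/77*2 + 4/77*3 = 164/77 = 2.1299

2.1299 bits


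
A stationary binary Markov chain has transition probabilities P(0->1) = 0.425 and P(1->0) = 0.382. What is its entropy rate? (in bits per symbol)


Stationary distribution: pi_0 = p10/(p01+p10) = 0.4734, pi_1 = 0.5266. Entropy rate H' = pi_0*H(p01) + pi_1*H(p10) = 0.4734*0.9837 + 0.5266*0.9594 = 0.9709

0.9709 bits/symbol


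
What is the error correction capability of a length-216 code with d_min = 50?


Correction capability = floor((d-1)/2) = floor((50-1)/2) = 24

24 errors


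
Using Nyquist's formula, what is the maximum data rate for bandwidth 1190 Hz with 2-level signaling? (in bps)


Rate = 2 * B * log2(M) = 2 * 1190 * 1.0 = 2380.0

2380.0 bps


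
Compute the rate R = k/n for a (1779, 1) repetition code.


Rate = k/n = 1/1779

1/1779


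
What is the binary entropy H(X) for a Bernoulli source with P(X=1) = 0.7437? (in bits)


H = -p*log2(p) - (1-p)*log2(1-p). -0.7437*log2(0.7437) = 0.317714; -0.2563*log2(0.2563) = 0.503397. H = 0.317714 + 0.503397 = 0.8211

0.8211 bits


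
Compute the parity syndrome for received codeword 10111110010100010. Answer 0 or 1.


Syndrome = XOR of all bits = 1 XOR 0 XOR 1 XOR 1 XOR 1 XOR 1 XOR 1 XOR 0 XOR 0 XOR 1 XOR 0 XOR 1 XOR 0 XOR 0 XOR 0 XOR 1 XOR 0 = 1

1


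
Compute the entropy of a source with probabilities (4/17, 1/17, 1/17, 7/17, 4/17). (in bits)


H = -sum(p_i * log2(p_i)). Terms: -(4/17)*log2(4/17) = 0.491168; -(1/17)*log2(1/17) = 0.240439; -(1/17)*log2(1/17) = 0.240439; -(7/17)*log2(7/17) = 0.527103; -(4/17)*log2(4/17) = 0.491168. H = 0.491168 + 0.240439 + 0.240439 + 0.527103 + 0.491168 = 1.9903

1.9903 bits


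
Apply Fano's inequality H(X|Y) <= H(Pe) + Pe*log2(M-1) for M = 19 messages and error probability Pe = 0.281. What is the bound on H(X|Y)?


H(Pe) = -Pe*log2(Pe) - (1-Pe)*log2(1-Pe) = -0.281*log2(0.281) - 0.719*log2(0.719) = 0.514612 + 0.342198 = 0.8568. Pe*log2(M-1) = 0.281*log2(18) = 1.171749. Bound = H(Pe) + Pe*log2(M-1) = 0.514612 + 0.342198 + 1.171749 = 2.0286

2.0286 bits


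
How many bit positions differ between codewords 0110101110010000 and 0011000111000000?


Count differing positions: . ^ . ^ ^ . ^ . . ^ . ^ . . . . = 6 differences

6


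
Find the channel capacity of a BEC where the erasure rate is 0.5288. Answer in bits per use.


C = 1 - epsilon = 1 - 0.5288 = 0.4712

0.4712 bits


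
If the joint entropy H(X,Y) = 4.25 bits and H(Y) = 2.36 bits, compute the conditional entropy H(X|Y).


H(X|Y) = H(X,Y) - H(Y) = 4.25 - 2.36 = 1.89

1.89 bits


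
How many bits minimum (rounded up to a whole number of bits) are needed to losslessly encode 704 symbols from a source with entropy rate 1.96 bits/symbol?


Minimum bits >= n * H = 704 * 1.96 = 1379.84, rounded up to a whole number of bits = 1380

1380 bits


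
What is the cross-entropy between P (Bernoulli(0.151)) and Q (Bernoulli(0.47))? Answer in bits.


H(P,Q) = -p*log2(q) - (1-p)*log2(1-q). -0.151*log2(0.47) = 0.164479; -0.849*log2(0.53) = 0.777629. H(P,Q) = 0.164479 + 0.777629 = 0.9421

0.9421 bits


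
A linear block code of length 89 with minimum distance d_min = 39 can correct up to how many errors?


Correction capability = floor((d-1)/2) = floor((39-1)/2) = 19

19 errors


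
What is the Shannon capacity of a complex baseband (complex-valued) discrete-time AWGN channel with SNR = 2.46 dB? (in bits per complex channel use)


SNR_linear = 10^(2.46/10) = 1.762; C = log2(1 + SNR_linear) = log2(1 + 1.762) = 1.4657

1.4657 bits/channel use


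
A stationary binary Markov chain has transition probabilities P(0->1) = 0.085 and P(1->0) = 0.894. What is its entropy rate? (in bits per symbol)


Stationary distribution: pi_0 = p10/(p01+p10) = 0.9132, pi_1 = 0.0868. Entropy rate H' = pi_0*H(p01) + pi_1*H(p10) = 0.9132*0.4196 + 0.0868*0.4877 = 0.4255

0.4255 bits/symbol


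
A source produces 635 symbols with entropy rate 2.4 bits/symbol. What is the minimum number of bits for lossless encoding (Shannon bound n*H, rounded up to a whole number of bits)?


Minimum bits >= n * H = 635 * 2.4 = 1524.0, rounded up to a whole number of bits = 1524

1524 bits


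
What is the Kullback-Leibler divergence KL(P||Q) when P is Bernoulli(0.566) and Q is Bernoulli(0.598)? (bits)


KL = p*log2(p/q) + (1-p)*log2((1-p)/(1-q)) = 0.566*log2(0.566/0.598) + 0.434*log2(0.434/0.402) = 0.003

0.003 bits


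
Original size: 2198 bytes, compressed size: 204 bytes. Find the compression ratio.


Ratio = original / compressed = 2198 / 204 = 10.7745

10.7745


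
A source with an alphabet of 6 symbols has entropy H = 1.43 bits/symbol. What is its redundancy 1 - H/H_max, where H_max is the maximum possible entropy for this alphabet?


H_max = log2(K) = log2(6) = 2.585 bits/symbol. Redundancy = 1 - H/H_max = 1 - 1.43/2.585 = 1 - 0.5532 = 0.4468

0.4468


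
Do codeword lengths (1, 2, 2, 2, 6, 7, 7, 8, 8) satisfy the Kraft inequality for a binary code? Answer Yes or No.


Kraft sum = sum(2^(-l_i)) = 1.2891, need <= 1. Result: violated (a binary prefix-free code with these lengths cannot exist)

No


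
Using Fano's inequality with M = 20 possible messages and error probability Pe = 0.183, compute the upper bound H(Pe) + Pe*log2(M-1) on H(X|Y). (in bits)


H(Pe) = -Pe*log2(Pe) - (1-Pe)*log2(1-Pe) = -0.183*log2(0.183) - 0.817*log2(0.817) = 0.448365 + 0.238231 = 0.6866. Pe*log2(M-1) = 0.183*log2(19) = 0.777371. Bound = H(Pe) + Pe*log2(M-1) = 0.448365 + 0.238231 + 0.777371 = 1.464

1.464 bits


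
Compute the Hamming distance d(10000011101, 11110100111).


Count differing positions: . ^ ^ ^ . ^ ^ ^ . ^ . = 7 differences

7


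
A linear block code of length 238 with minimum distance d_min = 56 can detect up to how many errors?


Detection capability = d_min - 1 = 56 - 1 = 55

55 errors


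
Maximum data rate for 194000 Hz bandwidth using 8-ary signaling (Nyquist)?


Rate = 2 * B * log2(M) = 2 * 194000 * 3.0 = 1164000.0

1164000.0 bps


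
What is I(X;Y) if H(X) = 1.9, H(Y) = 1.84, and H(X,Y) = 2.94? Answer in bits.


I(X;Y) = H(X) + H(Y) - H(X,Y) = 1.9 + 1.84 - 2.94 = 0.8

0.8 bits


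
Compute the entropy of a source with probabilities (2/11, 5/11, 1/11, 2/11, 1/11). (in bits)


H = -sum(p_i * log2(p_i)). Terms: -(2/11)*log2(2/11) = 0.447169; -(5/11)*log2(5/11) = 0.517047; -(1/11)*log2(1/11) = 0.314494; -(2/11)*log2(2/11) = 0.447169; -(1/11)*log2(1/11) = 0.314494. H = 0.447169 + 0.517047 + 0.314494 + 0.447169 + 0.314494 = 2.0404

2.0404 bits


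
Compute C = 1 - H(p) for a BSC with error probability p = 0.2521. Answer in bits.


H(p) = -p*log2(p) - (1-p)*log2(1-p) = -0.2521*log2(0.2521) - 0.7479*log2(0.7479) = 0.501158 + 0.313432 = 0.8146. C = 1 - H(p) = 1 - 0.8146 = 0.1854

0.1854 bits


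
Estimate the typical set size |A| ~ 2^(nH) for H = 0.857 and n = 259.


log2|A_typical| = nH = 259 * 0.857 = 221.963, so |A_typical| ~ 2^221.963 = 6.569e+66

6.569e+66


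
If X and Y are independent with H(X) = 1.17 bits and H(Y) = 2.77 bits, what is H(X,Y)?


For independent variables, H(X,Y) = H(X) + H(Y) = 1.17 + 2.77 = 3.94

3.94 bits


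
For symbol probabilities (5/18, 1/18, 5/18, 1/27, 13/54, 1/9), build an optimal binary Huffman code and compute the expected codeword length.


Huffman construction (repeatedly merge the two least-probable nodes; each merge adds 1 bit to every symbol beneath it): 1/27 + 1/18 = 5/54; 5/54 + 1/9 = 11/54; 11/54 + 13/54 = 4/9; 5/18 + 5/18 = 5/9; 4/9 + 5/9 = 1. Resulting codeword lengths (in the order the probabilities were given): (2, 4, 2, 4, 2, 3). L_avg = sum(p_i * l_i) = 5/18*2 + 1/18*4 + 5/18*2 + 1/27*4 + 13/54*2 + 1/9*3 = 62/27 = 2.2963

2.2963 bits


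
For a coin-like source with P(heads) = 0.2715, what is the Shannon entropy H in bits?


H = -p*log2(p) - (1-p)*log2(1-p). -0.2715*log2(0.2715) = 0.510685; -0.7285*log2(0.7285) = 0.332924. H = 0.510685 + 0.332924 = 0.8436

0.8436 bits


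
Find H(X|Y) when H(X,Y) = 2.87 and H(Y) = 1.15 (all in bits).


H(X|Y) = H(X,Y) - H(Y) = 2.87 - 1.15 = 1.72

1.72 bits


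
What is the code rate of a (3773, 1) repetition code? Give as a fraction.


Rate = k/n = 1/3773

1/3773


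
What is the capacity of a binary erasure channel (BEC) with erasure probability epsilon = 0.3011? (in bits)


C = 1 - epsilon = 1 - 0.3011 = 0.6989

0.6989 bits


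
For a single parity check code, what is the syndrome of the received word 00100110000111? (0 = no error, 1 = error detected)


Syndrome = XOR of all bits = 0 XOR 0 XOR 1 XOR 0 XOR 0 XOR 1 XOR 1 XOR 0 XOR 0 XOR 0 XOR 0 XOR 1 XOR 1 XOR 1 = 0

0


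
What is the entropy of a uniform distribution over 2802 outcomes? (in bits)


H = log2(n) = log2(2802) = 11.4522

11.4522 bits


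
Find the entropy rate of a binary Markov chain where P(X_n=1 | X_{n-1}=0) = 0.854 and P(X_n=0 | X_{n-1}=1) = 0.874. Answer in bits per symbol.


Stationary distribution: pi_0 = p10/(p01+p10) = 0.5058, pi_1 = 0.4942. Entropy rate H' = pi_0*H(p01) + pi_1*H(p10) = 0.5058*0.5997 + 0.4942*0.5464 = 0.5734

0.5734 bits/symbol


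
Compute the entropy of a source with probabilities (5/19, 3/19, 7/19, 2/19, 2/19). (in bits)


H = -sum(p_i * log2(p_i)). Terms: -(5/19)*log2(5/19) = 0.506842; -(3/19)*log2(3/19) = 0.420468; -(7/19)*log2(7/19) = 0.530737; -(2/19)*log2(2/19) = 0.341887; -(2/19)*log2(2/19) = 0.341887. H = 0.506842 + 0.420468 + 0.530737 + 0.341887 + 0.341887 = 2.1418

2.1418 bits


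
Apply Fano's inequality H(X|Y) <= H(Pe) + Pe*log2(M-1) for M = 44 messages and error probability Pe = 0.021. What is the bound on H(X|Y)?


H(Pe) = -Pe*log2(Pe) - (1-Pe)*log2(1-Pe) = -0.021*log2(0.021) - 0.979*log2(0.979) = 0.117043 + 0.029976 = 0.147. Pe*log2(M-1) = 0.021*log2(43) = 0.113952. Bound = H(Pe) + Pe*log2(M-1) = 0.117043 + 0.029976 + 0.113952 = 0.261

0.261 bits


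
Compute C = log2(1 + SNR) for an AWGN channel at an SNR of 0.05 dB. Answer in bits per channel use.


SNR_linear = 10^(0.05/10) = 1.0116; C = log2(1 + SNR_linear) = log2(1 + 1.0116) = 1.0083

1.0083 bits/channel use


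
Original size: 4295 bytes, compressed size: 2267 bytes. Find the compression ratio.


Ratio = original / compressed = 4295 / 2267 = 1.8946

1.8946


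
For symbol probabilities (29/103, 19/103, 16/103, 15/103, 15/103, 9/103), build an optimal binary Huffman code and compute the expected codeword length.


Huffman construction (repeatedly merge the two least-probable nodes; each merge adds 1 bit to every symbol beneath it): 9/103 + 15/103 = 24/103; 15/103 + 16/103 = 31/103; 19/103 + 24/103 = 43/103; 29/103 + 31/103 = 60/103; 43/103 + 60/103 = 1. Resulting codeword lengths (in the order the probabilities were given): (2, 2, 3, 3, 3, 3). L_avg = sum(p_i * l_i) = 29/103*2 + 19/103*2 + 16/103*3 + 15/103*3 + 15/103*3 + 9/103*3 = 261/103 = 2.534

2.534 bits


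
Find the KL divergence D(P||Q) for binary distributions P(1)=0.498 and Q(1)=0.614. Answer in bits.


KL = p*log2(p/q) + (1-p)*log2((1-p)/(1-q)) = 0.498*log2(0.498/0.614) + 0.502*log2(0.502/0.386) = 0.0399

0.0399 bits


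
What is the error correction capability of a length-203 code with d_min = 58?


Correction capability = floor((d-1)/2) = floor((58-1)/2) = 28

28 errors


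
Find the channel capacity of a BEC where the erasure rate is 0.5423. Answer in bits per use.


C = 1 - epsilon = 1 - 0.5423 = 0.4577

0.4577 bits


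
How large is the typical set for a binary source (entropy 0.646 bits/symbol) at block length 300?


log2|A_typical| = nH = 300 * 0.646 = 193.8, so |A_typical| ~ 2^193.8 = 2.186e+58

2.186e+58


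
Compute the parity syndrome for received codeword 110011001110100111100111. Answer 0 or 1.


Syndrome = XOR of all bits = 1 XOR 1 XOR 0 XOR 0 XOR 1 XOR 1 XOR 0 XOR 0 XOR 1 XOR 1 XOR 1 XOR 0 XOR 1 XOR 0 XOR 0 XOR 1 XOR 1 XOR 1 XOR 1 XOR 0 XOR 0 XOR 1 XOR 1 XOR 1 = 1

1


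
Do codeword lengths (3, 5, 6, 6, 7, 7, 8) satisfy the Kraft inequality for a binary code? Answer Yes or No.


Kraft sum = sum(2^(-l_i)) = 0.207, need <= 1. Result: satisfied (a binary prefix-free code with these lengths exists)

Yes


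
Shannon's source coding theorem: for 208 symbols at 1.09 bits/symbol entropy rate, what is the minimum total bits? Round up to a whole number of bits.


Minimum bits >= n * H = 208 * 1.09 = 226.72, rounded up to a whole number of bits = 227

227 bits


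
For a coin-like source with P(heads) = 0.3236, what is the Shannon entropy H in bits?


H = -p*log2(p) - (1-p)*log2(1-p). -0.3236*log2(0.3236) = 0.526729; -0.6764*log2(0.6764) = 0.381524. H = 0.526729 + 0.381524 = 0.9083

0.9083 bits


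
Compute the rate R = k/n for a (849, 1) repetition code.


Rate = k/n = 1/849

1/849


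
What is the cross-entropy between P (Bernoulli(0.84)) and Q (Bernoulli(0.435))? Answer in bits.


H(P,Q) = -p*log2(q) - (1-p)*log2(1-q). -0.84*log2(0.435) = 1.008767; -0.16*log2(0.565) = 0.131788. H(P,Q) = 1.008767 + 0.131788 = 1.1406

1.1406 bits


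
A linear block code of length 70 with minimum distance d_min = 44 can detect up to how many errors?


Detection capability = d_min - 1 = 44 - 1 = 43

43 errors


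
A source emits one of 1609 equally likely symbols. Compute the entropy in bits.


H = log2(n) = log2(1609) = 10.6519

10.6519 bits


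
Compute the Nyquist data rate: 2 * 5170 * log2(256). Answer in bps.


Rate = 2 * B * log2(M) = 2 * 5170 * 8.0 = 82720.0

82720.0 bps


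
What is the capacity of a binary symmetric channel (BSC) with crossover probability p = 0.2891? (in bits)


H(p) = -p*log2(p) - (1-p)*log2(1-p) = -0.2891*log2(0.2891) - 0.7109*log2(0.7109) = 0.517593 + 0.349963 = 0.8676. C = 1 - H(p) = 1 - 0.8676 = 0.1324

0.1324 bits


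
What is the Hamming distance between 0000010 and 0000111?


Count differing positions: . . . . ^ . ^ = 2 differences

2


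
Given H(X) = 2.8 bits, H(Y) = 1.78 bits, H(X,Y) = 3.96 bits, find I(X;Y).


I(X;Y) = H(X) + H(Y) - H(X,Y) = 2.8 + 1.78 - 3.96 = 0.62

0.62 bits


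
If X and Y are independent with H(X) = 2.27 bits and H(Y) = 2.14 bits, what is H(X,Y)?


For independent variables, H(X,Y) = H(X) + H(Y) = 2.27 + 2.14 = 4.41

4.41 bits


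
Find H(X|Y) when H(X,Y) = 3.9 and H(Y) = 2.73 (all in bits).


H(X|Y) = H(X,Y) - H(Y) = 3.9 - 2.73 = 1.17

1.17 bits


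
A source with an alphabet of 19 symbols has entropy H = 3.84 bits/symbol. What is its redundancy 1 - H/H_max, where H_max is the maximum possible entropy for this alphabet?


H_max = log2(K) = log2(19) = 4.2479 bits/symbol. Redundancy = 1 - H/H_max = 1 - 3.84/4.2479 = 1 - 0.904 = 0.096

0.096


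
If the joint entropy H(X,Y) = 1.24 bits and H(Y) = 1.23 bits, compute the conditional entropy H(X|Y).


H(X|Y) = H(X,Y) - H(Y) = 1.24 - 1.23 = 0.01

0.01 bits


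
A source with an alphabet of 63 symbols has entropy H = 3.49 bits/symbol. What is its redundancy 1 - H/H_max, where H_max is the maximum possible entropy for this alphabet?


H_max = log2(K) = log2(63) = 5.9773 bits/symbol. Redundancy = 1 - H/H_max = 1 - 3.49/5.9773 = 1 - 0.5839 = 0.4161

0.4161


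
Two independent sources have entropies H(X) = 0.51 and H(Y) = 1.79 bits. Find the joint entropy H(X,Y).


For independent variables, H(X,Y) = H(X) + H(Y) = 0.51 + 1.79 = 2.3

2.3 bits


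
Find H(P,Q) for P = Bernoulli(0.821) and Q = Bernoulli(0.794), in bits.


H(P,Q) = -p*log2(q) - (1-p)*log2(1-q). -0.821*log2(0.794) = 0.273220; -0.179*log2(0.206) = 0.407992. H(P,Q) = 0.273220 + 0.407992 = 0.6812

0.6812 bits


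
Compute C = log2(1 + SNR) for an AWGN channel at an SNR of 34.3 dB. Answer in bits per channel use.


SNR_linear = 10^(34.3/10) = 2691.5348; C = log2(1 + SNR_linear) = log2(1 + 2691.5348) = 11.3947

11.3947 bits/channel use


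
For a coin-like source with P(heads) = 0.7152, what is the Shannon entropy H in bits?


H = -p*log2(p) - (1-p)*log2(1-p). -0.7152*log2(0.7152) = 0.345857; -0.2848*log2(0.2848) = 0.516052. H = 0.345857 + 0.516052 = 0.8619

0.8619 bits


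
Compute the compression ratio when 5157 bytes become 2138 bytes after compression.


Ratio = original / compressed = 5157 / 2138 = 2.4121

2.4121


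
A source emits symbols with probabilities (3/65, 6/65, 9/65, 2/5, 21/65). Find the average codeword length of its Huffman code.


Huffman construction (repeatedly merge the two least-probable nodes; each merge adds 1 bit to every symbol beneath it): 3/65 + 6/65 = 9/65; 9/65 + 9/65 = 18/65; 18/65 + 21/65 = 3/5; 2/5 + 3/5 = 1. Resulting codeword lengths (in the order the probabilities were given): (4, 4, 3, 1, 2). L_avg = sum(p_i * l_i) = 3/65*4 + 6/65*4 + 9/65*3 + 2/5*1 + 21/65*2 = 131/65 = 2.0154

2.0154 bits


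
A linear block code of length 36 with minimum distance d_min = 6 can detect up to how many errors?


Detection capability = d_min - 1 = 6 - 1 = 5

5 errors


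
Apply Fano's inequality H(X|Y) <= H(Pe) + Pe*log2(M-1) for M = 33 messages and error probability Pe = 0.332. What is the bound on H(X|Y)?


H(Pe) = -Pe*log2(Pe) - (1-Pe)*log2(1-Pe) = -0.332*log2(0.332) - 0.668*log2(0.668) = 0.528127 + 0.388829 = 0.917. Pe*log2(M-1) = 0.332*log2(32) = 1.660000. Bound = H(Pe) + Pe*log2(M-1) = 0.528127 + 0.388829 + 1.660000 = 2.577

2.577 bits


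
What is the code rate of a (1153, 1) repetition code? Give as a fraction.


Rate = k/n = 1/1153

1/1153


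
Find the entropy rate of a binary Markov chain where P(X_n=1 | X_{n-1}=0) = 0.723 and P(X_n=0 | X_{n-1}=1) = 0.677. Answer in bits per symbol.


Stationary distribution: pi_0 = p10/(p01+p10) = 0.4836, pi_1 = 0.5164. Entropy rate H' = pi_0*H(p01) + pi_1*H(p10) = 0.4836*0.8513 + 0.5164*0.9076 = 0.8804

0.8804 bits/symbol


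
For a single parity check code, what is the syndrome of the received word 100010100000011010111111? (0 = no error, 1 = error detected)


Syndrome = XOR of all bits = 1 XOR 0 XOR 0 XOR 0 XOR 1 XOR 0 XOR 1 XOR 0 XOR 0 XOR 0 XOR 0 XOR 0 XOR 0 XOR 1 XOR 1 XOR 0 XOR 1 XOR 0 XOR 1 XOR 1 XOR 1 XOR 1 XOR 1 XOR 1 = 0

0


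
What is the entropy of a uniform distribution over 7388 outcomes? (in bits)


H = log2(n) = log2(7388) = 12.851

12.851 bits


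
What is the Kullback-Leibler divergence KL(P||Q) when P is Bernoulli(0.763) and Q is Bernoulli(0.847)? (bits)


KL = p*log2(p/q) + (1-p)*log2((1-p)/(1-q)) = 0.763*log2(0.763/0.847) + 0.237*log2(0.237/0.153) = 0.0347

0.0347 bits


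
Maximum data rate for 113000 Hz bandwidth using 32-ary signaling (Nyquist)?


Rate = 2 * B * log2(M) = 2 * 113000 * 5.0 = 1130000.0

1130000.0 bps


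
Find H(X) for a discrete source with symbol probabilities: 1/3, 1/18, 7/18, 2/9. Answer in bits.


H = -sum(p_i * log2(p_i)). Terms: -(1/3)*log2(1/3) = 0.528321; -(1/18)*log2(1/18) = 0.231663; -(7/18)*log2(7/18) = 0.529888; -(2/9)*log2(2/9) = 0.482206. H = 0.528321 + 0.231663 + 0.529888 + 0.482206 = 1.7721

1.7721 bits


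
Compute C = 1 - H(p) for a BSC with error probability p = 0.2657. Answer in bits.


H(p) = -p*log2(p) - (1-p)*log2(1-p) = -0.2657*log2(0.2657) - 0.7343*log2(0.7343) = 0.508053 + 0.327174 = 0.8352. C = 1 - H(p) = 1 - 0.8352 = 0.1648

0.1648 bits


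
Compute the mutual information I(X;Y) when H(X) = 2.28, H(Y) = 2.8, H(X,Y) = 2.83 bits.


I(X;Y) = H(X) + H(Y) - H(X,Y) = 2.28 + 2.8 - 2.83 = 2.25

2.25 bits


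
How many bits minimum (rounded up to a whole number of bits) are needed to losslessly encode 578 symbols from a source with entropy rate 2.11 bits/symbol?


Minimum bits >= n * H = 578 * 2.11 = 1219.58, rounded up to a whole number of bits = 1220

1220 bits


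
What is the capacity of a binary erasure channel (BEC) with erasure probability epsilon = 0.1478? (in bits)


C = 1 - epsilon = 1 - 0.1478 = 0.8522

0.8522 bits


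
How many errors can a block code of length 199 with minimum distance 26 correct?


Correction capability = floor((d-1)/2) = floor((26-1)/2) = 12

12 errors


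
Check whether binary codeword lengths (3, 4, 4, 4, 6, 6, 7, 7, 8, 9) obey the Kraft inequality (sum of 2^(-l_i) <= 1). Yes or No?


Kraft sum = sum(2^(-l_i)) = 0.3652, need <= 1. Result: satisfied (a binary prefix-free code with these lengths exists)

Yes


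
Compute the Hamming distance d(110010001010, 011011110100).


Count differing positions: ^ . ^ . . ^ ^ ^ ^ ^ ^ . = 8 differences

8


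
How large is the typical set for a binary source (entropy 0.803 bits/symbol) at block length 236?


log2|A_typical| = nH = 236 * 0.803 = 189.508, so |A_typical| ~ 2^189.508 = 1.116e+57

1.116e+57


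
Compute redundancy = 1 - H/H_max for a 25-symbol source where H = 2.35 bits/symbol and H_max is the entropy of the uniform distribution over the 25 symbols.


H_max = log2(K) = log2(25) = 4.6439 bits/symbol. Redundancy = 1 - H/H_max = 1 - 2.35/4.6439 = 1 - 0.506 = 0.494

0.494


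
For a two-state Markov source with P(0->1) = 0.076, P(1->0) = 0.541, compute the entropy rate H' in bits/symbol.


Stationary distribution: pi_0 = p10/(p01+p10) = 0.8768, pi_1 = 0.1232. Entropy rate H' = pi_0*H(p01) + pi_1*H(p10) = 0.8768*0.3879 + 0.1232*0.9951 = 0.4627

0.4627 bits/symbol


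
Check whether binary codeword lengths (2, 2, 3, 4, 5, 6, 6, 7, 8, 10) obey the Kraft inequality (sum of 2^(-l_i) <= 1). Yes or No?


Kraft sum = sum(2^(-l_i)) = 0.7627, need <= 1. Result: satisfied (a binary prefix-free code with these lengths exists)

Yes


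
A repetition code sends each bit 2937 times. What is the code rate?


Rate = k/n = 1/2937

1/2937


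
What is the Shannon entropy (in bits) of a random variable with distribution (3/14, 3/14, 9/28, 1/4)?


H = -sum(p_i * log2(p_i)). Terms: -(3/14)*log2(3/14) = 0.476227; -(3/14)*log2(3/14) = 0.476227; -(9/28)*log2(9/28) = 0.526317; -(1/4)*log2(1/4) = 0.500000. H = 0.476227 + 0.476227 + 0.526317 + 0.500000 = 1.9788

1.9788 bits


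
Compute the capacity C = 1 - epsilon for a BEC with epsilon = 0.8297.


C = 1 - epsilon = 1 - 0.8297 = 0.1703

0.1703 bits


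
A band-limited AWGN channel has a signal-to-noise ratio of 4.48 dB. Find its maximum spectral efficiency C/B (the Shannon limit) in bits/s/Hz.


SNR_linear = 10^(4.48/10) = 2.8054; C/B = log2(1 + SNR_linear) = log2(1 + 2.8054) = 1.9281

1.9281 bits/s/Hz


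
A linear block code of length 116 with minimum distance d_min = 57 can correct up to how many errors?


Correction capability = floor((d-1)/2) = floor((57-1)/2) = 28

28 errors


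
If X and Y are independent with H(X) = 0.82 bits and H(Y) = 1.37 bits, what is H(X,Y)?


For independent variables, H(X,Y) = H(X) + H(Y) = 0.82 + 1.37 = 2.19

2.19 bits


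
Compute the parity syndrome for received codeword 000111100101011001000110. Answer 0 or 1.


Syndrome = XOR of all bits = 0 XOR 0 XOR 0 XOR 1 XOR 1 XOR 1 XOR 1 XOR 0 XOR 0 XOR 1 XOR 0 XOR 1 XOR 0 XOR 1 XOR 1 XOR 0 XOR 0 XOR 1 XOR 0 XOR 0 XOR 0 XOR 1 XOR 1 XOR 0 = 1

1


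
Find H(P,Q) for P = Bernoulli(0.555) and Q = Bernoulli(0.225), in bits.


H(P,Q) = -p*log2(q) - (1-p)*log2(1-q). -0.555*log2(0.225) = 1.194362; -0.445*log2(0.775) = 0.163641. H(P,Q) = 1.194362 + 0.163641 = 1.358

1.358 bits


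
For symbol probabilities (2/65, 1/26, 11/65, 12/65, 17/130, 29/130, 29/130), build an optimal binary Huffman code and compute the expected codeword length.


Huffman construction (repeatedly merge the two least-probable nodes; each merge adds 1 bit to every symbol beneath it): 2/65 + 1/26 = 9/130; 9/130 + 17/130 = 1/5; 11/65 + 12/65 = 23/65; 1/5 + 29/130 = 11/26; 29/130 + 23/65 = 15/26; 11/26 + 15/26 = 1. Resulting codeword lengths (in the order the probabilities were given): (4, 4, 3, 3, 3, 2, 2). L_avg = sum(p_i * l_i) = 2/65*4 + 1/26*4 + 11/65*3 + 12/65*3 + 17/130*3 + 29/130*2 + 29/130*2 = 341/130 = 2.6231

2.6231 bits


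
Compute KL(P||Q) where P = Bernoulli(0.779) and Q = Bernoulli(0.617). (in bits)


KL = p*log2(p/q) + (1-p)*log2((1-p)/(1-q)) = 0.779*log2(0.779/0.617) + 0.221*log2(0.221/0.383) = 0.0867

0.0867 bits


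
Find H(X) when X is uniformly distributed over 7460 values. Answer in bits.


H = log2(n) = log2(7460) = 12.865

12.865 bits


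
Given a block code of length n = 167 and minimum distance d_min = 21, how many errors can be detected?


Detection capability = d_min - 1 = 21 - 1 = 20

20 errors


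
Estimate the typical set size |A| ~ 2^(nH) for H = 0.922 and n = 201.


log2|A_typical| = nH = 201 * 0.922 = 185.322, so |A_typical| ~ 2^185.322 = 6.130e+55

6.130e+55


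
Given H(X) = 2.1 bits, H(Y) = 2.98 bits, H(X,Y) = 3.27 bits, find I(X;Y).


I(X;Y) = H(X) + H(Y) - H(X,Y) = 2.1 + 2.98 - 3.27 = 1.81

1.81 bits


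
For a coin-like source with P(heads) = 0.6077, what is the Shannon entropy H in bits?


H = -p*log2(p) - (1-p)*log2(1-p). -0.6077*log2(0.6077) = 0.436674; -0.3923*log2(0.3923) = 0.529594. H = 0.436674 + 0.529594 = 0.9663

0.9663 bits


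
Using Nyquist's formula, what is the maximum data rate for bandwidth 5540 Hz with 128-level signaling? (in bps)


Rate = 2 * B * log2(M) = 2 * 5540 * 7.0 = 77560.0

77560.0 bps


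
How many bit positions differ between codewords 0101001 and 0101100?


Count differing positions: . . . . ^ . ^ = 2 differences

2


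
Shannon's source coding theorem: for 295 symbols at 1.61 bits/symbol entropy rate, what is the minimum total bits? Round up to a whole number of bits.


Minimum bits >= n * H = 295 * 1.61 = 474.95, rounded up to a whole number of bits = 475

475 bits


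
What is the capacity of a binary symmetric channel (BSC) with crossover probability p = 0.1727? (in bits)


H(p) = -p*log2(p) - (1-p)*log2(1-p) = -0.1727*log2(0.1727) - 0.8273*log2(0.8273) = 0.437563 + 0.226281 = 0.6638. C = 1 - H(p) = 1 - 0.6638 = 0.3362

0.3362 bits


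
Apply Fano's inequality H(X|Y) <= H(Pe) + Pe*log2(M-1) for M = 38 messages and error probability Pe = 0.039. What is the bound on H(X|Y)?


H(Pe) = -Pe*log2(Pe) - (1-Pe)*log2(1-Pe) = -0.039*log2(0.039) - 0.961*log2(0.961) = 0.182535 + 0.055153 = 0.2377. Pe*log2(M-1) = 0.039*log2(37) = 0.203169. Bound = H(Pe) + Pe*log2(M-1) = 0.182535 + 0.055153 + 0.203169 = 0.4409

0.4409 bits


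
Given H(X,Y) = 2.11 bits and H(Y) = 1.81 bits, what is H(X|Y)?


H(X|Y) = H(X,Y) - H(Y) = 2.11 - 1.81 = 0.3

0.3 bits


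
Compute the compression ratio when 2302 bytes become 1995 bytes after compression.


Ratio = original / compressed = 2302 / 1995 = 1.1539

1.1539


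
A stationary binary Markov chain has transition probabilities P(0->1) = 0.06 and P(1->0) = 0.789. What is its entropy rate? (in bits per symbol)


Stationary distribution: pi_0 = p10/(p01+p10) = 0.9293, pi_1 = 0.0707. Entropy rate H' = pi_0*H(p01) + pi_1*H(p10) = 0.9293*0.3274 + 0.0707*0.7434 = 0.3568

0.3568 bits/symbol


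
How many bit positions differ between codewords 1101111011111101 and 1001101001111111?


Count differing positions: . ^ . . . ^ . . ^ . . . . . ^ . = 4 differences

4


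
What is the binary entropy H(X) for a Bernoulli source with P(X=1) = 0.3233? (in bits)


H = -p*log2(p) - (1-p)*log2(1-p). -0.3233*log2(0.3233) = 0.526673; -0.6767*log2(0.6767) = 0.381261. H = 0.526673 + 0.381261 = 0.9079

0.9079 bits


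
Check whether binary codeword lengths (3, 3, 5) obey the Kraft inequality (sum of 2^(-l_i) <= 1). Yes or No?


Kraft sum = sum(2^(-l_i)) = 0.2812, need <= 1. Result: satisfied (a binary prefix-free code with these lengths exists)

Yes


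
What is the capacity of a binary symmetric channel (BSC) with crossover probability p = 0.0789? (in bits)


H(p) = -p*log2(p) - (1-p)*log2(1-p) = -0.0789*log2(0.0789) - 0.9211*log2(0.9211) = 0.289076 + 0.109215 = 0.3983. C = 1 - H(p) = 1 - 0.3983 = 0.6017

0.6017 bits


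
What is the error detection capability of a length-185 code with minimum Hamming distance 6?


Detection capability = d_min - 1 = 6 - 1 = 5

5 errors


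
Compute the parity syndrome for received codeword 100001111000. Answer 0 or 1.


Syndrome = XOR of all bits = 1 XOR 0 XOR 0 XOR 0 XOR 0 XOR 1 XOR 1 XOR 1 XOR 1 XOR 0 XOR 0 XOR 0 = 1

1


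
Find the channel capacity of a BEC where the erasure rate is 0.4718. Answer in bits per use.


C = 1 - epsilon = 1 - 0.4718 = 0.5282

0.5282 bits


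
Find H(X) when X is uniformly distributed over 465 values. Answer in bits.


H = log2(n) = log2(465) = 8.8611

8.8611 bits


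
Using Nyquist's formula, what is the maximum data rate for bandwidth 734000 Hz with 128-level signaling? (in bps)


Rate = 2 * B * log2(M) = 2 * 734000 * 7.0 = 10276000.0

10276000.0 bps


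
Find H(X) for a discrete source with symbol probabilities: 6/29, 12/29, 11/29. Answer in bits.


H = -sum(p_i * log2(p_i)). Terms: -(6/29)*log2(6/29) = 0.470280; -(12/29)*log2(12/29) = 0.526766; -(11/29)*log2(11/29) = 0.530484. H = 0.470280 + 0.526766 + 0.530484 = 1.5275

1.5275 bits


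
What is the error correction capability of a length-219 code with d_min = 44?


Correction capability = floor((d-1)/2) = floor((44-1)/2) = 21

21 errors


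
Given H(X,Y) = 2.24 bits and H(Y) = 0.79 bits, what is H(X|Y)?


H(X|Y) = H(X,Y) - H(Y) = 2.24 - 0.79 = 1.45

1.45 bits


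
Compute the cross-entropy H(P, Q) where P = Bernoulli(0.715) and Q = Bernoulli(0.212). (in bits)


H(P,Q) = -p*log2(q) - (1-p)*log2(1-q). -0.715*log2(0.212) = 1.600073; -0.285*log2(0.788) = 0.097964. H(P,Q) = 1.600073 + 0.097964 = 1.698

1.698 bits


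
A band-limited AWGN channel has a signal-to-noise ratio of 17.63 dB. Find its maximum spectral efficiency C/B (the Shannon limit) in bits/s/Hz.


SNR_linear = 10^(17.63/10) = 57.9429; C/B = log2(1 + SNR_linear) = log2(1 + 57.9429) = 5.8812

5.8812 bits/s/Hz


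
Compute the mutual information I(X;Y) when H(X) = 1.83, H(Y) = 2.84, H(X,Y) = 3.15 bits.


I(X;Y) = H(X) + H(Y) - H(X,Y) = 1.83 + 2.84 - 3.15 = 1.52

1.52 bits


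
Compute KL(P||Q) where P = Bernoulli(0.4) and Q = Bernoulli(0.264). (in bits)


KL = p*log2(p/q) + (1-p)*log2((1-p)/(1-q)) = 0.4*log2(0.4/0.264) + 0.6*log2(0.6/0.736) = 0.0629

0.0629 bits


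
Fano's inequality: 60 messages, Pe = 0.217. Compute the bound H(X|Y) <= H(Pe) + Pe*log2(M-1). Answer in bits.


H(Pe) = -Pe*log2(Pe) - (1-Pe)*log2(1-Pe) = -0.217*log2(0.217) - 0.783*log2(0.783) = 0.478319 + 0.276333 = 0.7547. Pe*log2(M-1) = 0.217*log2(59) = 1.276534. Bound = H(Pe) + Pe*log2(M-1) = 0.478319 + 0.276333 + 1.276534 = 2.0312

2.0312 bits


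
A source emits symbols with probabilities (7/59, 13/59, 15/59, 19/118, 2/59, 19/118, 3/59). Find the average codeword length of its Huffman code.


Huffman construction (repeatedly merge the two least-probable nodes; each merge adds 1 bit to every symbol beneath it): 2/59 + 3/59 = 5/59; 5/59 + 7/59 = 12/59; 19/118 + 19/118 = 19/59; 12/59 + 13/59 = 25/59; 15/59 + 19/59 = 34/59; 25/59 + 34/59 = 1. Resulting codeword lengths (in the order the probabilities were given): (3, 2, 2, 3, 4, 3, 4). L_avg = sum(p_i * l_i) = 7/59*3 + 13/59*2 + 15/59*2 + 19/118*3 + 2/59*4 + 19/118*3 + 3/59*4 = 154/59 = 2.6102

2.6102 bits


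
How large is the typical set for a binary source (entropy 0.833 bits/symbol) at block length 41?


log2|A_typical| = nH = 41 * 0.833 = 34.153, so |A_typical| ~ 2^34.153 = 1.910e+10

1.910e+10


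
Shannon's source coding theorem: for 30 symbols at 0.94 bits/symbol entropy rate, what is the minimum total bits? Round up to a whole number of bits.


Minimum bits >= n * H = 30 * 0.94 = 28.2, rounded up to a whole number of bits = 29

29 bits


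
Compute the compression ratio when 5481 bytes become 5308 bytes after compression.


Ratio = original / compressed = 5481 / 5308 = 1.0326

1.0326


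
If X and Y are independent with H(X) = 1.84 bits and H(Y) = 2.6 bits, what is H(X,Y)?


For independent variables, H(X,Y) = H(X) + H(Y) = 1.84 + 2.6 = 4.44

4.44 bits


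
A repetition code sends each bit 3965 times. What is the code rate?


Rate = k/n = 1/3965

1/3965


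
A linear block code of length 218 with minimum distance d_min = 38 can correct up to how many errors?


Correction capability = floor((d-1)/2) = floor((38-1)/2) = 18

18 errors


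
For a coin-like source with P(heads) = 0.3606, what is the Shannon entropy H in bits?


H = -p*log2(p) - (1-p)*log2(1-p). -0.3606*log2(0.3606) = 0.530633; -0.6394*log2(0.6394) = 0.412547. H = 0.530633 + 0.412547 = 0.9432

0.9432 bits


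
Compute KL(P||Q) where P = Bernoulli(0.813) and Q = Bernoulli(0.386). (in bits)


KL = p*log2(p/q) + (1-p)*log2((1-p)/(1-q)) = 0.813*log2(0.813/0.386) + 0.187*log2(0.187/0.614) = 0.553

0.553 bits


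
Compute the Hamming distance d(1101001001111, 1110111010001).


Count differing positions: . . ^ ^ ^ ^ . . ^ ^ ^ ^ . = 8 differences

8


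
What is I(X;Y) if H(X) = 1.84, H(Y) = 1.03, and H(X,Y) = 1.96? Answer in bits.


I(X;Y) = H(X) + H(Y) - H(X,Y) = 1.84 + 1.03 - 1.96 = 0.91

0.91 bits


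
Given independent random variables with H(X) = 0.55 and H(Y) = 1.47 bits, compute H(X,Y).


For independent variables, H(X,Y) = H(X) + H(Y) = 0.55 + 1.47 = 2.02

2.02 bits


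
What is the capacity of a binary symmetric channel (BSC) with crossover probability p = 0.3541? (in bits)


H(p) = -p*log2(p) - (1-p)*log2(1-p) = -0.3541*log2(0.3541) - 0.6459*log2(0.6459) = 0.530361 + 0.407316 = 0.9377. C = 1 - H(p) = 1 - 0.9377 = 0.0623

0.0623 bits


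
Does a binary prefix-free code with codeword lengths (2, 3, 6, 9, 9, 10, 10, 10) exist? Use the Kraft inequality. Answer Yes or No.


Kraft sum = sum(2^(-l_i)) = 0.3975, need <= 1. Result: satisfied (a binary prefix-free code with these lengths exists)

Yes


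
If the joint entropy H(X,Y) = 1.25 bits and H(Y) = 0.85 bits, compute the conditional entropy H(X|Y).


H(X|Y) = H(X,Y) - H(Y) = 1.25 - 0.85 = 0.4

0.4 bits


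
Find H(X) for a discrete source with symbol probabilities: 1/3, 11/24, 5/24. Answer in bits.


H = -sum(p_i * log2(p_i)). Terms: -(1/3)*log2(1/3) = 0.528321; -(11/24)*log2(11/24) = 0.515868; -(5/24)*log2(5/24) = 0.471466. H = 0.528321 + 0.515868 + 0.471466 = 1.5157

1.5157 bits


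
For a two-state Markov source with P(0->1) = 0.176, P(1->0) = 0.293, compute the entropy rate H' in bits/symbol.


Stationary distribution: pi_0 = p10/(p01+p10) = 0.6247, pi_1 = 0.3753. Entropy rate H' = pi_0*H(p01) + pi_1*H(p10) = 0.6247*0.6712 + 0.3753*0.8726 = 0.7468

0.7468 bits/symbol


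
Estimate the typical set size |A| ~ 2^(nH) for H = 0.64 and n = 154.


log2|A_typical| = nH = 154 * 0.64 = 98.56, so |A_typical| ~ 2^98.56 = 4.672e+29

4.672e+29


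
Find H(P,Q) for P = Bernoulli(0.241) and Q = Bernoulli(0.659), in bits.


H(P,Q) = -p*log2(q) - (1-p)*log2(1-q). -0.241*log2(0.659) = 0.144998; -0.759*log2(0.341) = 1.178087. H(P,Q) = 0.144998 + 1.178087 = 1.3231

1.3231 bits


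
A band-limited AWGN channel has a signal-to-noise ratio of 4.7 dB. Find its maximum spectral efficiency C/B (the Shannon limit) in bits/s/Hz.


SNR_linear = 10^(4.7/10) = 2.9512; C/B = log2(1 + SNR_linear) = log2(1 + 2.9512) = 1.9823

1.9823 bits/s/Hz


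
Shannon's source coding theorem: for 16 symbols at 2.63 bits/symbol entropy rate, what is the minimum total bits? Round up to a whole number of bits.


Minimum bits >= n * H = 16 * 2.63 = 42.08, rounded up to a whole number of bits = 43

43 bits


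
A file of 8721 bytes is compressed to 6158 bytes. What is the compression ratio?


Ratio = original / compressed = 8721 / 6158 = 1.4162

1.4162


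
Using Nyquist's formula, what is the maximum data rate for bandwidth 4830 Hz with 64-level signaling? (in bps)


Rate = 2 * B * log2(M) = 2 * 4830 * 6.0 = 57960.0

57960.0 bps


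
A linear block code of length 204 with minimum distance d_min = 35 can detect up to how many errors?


Detection capability = d_min - 1 = 35 - 1 = 34

34 errors


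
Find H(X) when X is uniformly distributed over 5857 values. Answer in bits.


H = log2(n) = log2(5857) = 12.5159

12.5159 bits


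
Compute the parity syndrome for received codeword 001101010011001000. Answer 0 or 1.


Syndrome = XOR of all bits = 0 XOR 0 XOR 1 XOR 1 XOR 0 XOR 1 XOR 0 XOR 1 XOR 0 XOR 0 XOR 1 XOR 1 XOR 0 XOR 0 XOR 1 XOR 0 XOR 0 XOR 0 = 1

1
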